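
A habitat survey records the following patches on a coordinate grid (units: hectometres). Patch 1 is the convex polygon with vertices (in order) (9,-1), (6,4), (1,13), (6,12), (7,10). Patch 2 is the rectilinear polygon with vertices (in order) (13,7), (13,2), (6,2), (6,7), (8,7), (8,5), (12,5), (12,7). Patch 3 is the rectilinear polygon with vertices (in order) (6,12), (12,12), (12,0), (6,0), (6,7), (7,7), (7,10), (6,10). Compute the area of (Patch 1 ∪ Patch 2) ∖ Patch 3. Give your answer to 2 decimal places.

28.21

|Patch 1 ∪ Patch 2| = 53.7.
|(Patch 1 ∪ Patch 2) ∩ Patch 3| = 25.4909.
|(Patch 1 ∪ Patch 2) ∖ Patch 3| = 53.7 − 25.4909 = 28.21.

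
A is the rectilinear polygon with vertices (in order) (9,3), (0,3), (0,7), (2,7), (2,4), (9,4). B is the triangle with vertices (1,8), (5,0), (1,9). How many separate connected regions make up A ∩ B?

A ∩ B splits into 2 disjoint pieces (area 0.1944, area 0.2361).

2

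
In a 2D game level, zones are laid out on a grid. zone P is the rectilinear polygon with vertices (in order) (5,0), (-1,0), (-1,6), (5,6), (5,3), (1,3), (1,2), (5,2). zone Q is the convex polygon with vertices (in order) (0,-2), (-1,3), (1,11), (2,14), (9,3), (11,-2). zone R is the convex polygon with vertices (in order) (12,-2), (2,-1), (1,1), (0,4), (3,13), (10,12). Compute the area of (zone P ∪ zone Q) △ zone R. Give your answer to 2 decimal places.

79.42

|zone P ∪ zone Q| = 110.525.
|(zone P ∪ zone Q) ∩ zone R| = 83.3021.
|(zone P ∪ zone Q) △ zone R| = 110.525 + 135.5 − 166.6042 = 79.42.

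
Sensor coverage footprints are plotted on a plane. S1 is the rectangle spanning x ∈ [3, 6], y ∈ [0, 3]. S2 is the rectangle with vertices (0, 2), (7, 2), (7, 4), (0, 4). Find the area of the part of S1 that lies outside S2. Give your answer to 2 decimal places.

|S1∩S2|: x∈[3,6], y∈[2,3] → 3·1 = 3.
|S1| = 9.
|S1 ∖ S2| = |S1| − |S1∩S2| = 9 − 3 = 6.00.

6.00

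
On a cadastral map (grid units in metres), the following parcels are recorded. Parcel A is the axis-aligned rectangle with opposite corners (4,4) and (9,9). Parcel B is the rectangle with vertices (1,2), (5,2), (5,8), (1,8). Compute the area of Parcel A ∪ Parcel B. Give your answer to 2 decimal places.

By inclusion–exclusion:
Individual areas: |Parcel A| = 25, |Parcel B| = 24.
|Parcel A∩Parcel B|: x∈[4,5], y∈[4,8] → 1·4 = 4.
|Parcel A ∪ Parcel B| = 49 − 4 = 45.00.

45.00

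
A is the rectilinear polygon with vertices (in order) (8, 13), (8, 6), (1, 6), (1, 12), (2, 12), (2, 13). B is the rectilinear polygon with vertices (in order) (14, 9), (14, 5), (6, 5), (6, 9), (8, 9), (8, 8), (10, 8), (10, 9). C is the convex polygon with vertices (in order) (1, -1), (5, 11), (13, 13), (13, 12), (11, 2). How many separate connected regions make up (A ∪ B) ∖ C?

(A ∪ B) ∖ C splits into 2 disjoint pieces (area 8, area 27.7083).

2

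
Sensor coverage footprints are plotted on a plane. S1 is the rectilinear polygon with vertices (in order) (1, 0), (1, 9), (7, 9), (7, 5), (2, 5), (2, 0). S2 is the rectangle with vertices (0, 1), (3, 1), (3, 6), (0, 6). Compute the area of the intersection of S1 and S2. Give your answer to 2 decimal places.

6.00

The intersection is the polygon with vertices (1,6), (3,6), (3,5), (2,5), (2,1), (1,1).
By the shoelace formula its area is 6.00.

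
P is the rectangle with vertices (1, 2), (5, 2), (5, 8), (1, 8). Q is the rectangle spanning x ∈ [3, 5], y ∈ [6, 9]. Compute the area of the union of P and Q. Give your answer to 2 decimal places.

26.00

By inclusion–exclusion:
Individual areas: |P| = 24, |Q| = 6.
|P∩Q|: x∈[3,5], y∈[6,8] → 2·2 = 4.
|P ∪ Q| = 30 − 4 = 26.00.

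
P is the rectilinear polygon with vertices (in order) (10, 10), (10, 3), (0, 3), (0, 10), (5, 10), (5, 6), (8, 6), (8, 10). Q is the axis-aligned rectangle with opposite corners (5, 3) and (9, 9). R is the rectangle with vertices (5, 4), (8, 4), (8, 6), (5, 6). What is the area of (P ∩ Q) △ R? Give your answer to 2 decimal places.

|P ∩ Q| = 15.
|(P ∩ Q) ∩ R| = 6.
|(P ∩ Q) △ R| = 15 + 6 − 12 = 9.00.

9.00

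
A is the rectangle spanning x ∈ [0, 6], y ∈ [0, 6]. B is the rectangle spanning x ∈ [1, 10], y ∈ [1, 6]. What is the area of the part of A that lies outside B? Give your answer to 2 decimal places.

|A∩B|: x∈[1,6], y∈[1,6] → 5·5 = 25.
|A| = 36.
|A ∖ B| = |A| − |A∩B| = 36 − 25 = 11.00.

11.00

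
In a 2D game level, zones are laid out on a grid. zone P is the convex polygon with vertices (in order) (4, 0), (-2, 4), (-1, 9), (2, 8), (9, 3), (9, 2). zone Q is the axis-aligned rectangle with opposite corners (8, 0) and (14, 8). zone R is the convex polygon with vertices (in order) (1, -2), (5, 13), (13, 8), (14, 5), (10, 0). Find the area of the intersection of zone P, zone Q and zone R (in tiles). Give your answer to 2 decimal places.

1.56

The intersection is the polygon with vertices (9,2), (8,1.6), (8,3.714), (9,3).
By the shoelace formula its area is 1.56.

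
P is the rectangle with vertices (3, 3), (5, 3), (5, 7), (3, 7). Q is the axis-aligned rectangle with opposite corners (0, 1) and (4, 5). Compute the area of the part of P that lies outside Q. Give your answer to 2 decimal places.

|P∩Q|: x∈[3,4], y∈[3,5] → 1·2 = 2.
|P| = 8.
|P ∖ Q| = |P| − |P∩Q| = 8 − 2 = 6.00.

6.00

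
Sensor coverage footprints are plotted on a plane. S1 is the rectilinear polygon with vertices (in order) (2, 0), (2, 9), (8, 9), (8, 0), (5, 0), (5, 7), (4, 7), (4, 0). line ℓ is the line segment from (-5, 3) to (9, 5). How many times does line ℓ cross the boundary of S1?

4

The segment meets the boundary at (8,4.857), (5,4.429), (4,4.286), (2,4).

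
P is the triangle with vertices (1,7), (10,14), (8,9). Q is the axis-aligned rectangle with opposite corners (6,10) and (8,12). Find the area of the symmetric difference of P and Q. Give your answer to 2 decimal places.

|P| = 15.5, |Q| = 4, |P∩Q| = 3.2063.
|P △ Q| = |P| + |Q| − 2·|P∩Q| = 15.5 + 4 − 6.4127 = 13.09.

13.09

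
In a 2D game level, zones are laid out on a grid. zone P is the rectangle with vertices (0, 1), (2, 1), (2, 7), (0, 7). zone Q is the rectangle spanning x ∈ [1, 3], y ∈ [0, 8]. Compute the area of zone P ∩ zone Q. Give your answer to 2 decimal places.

6.00

|zone P∩zone Q|: x∈[1,2], y∈[1,7] → 1·6 = 6.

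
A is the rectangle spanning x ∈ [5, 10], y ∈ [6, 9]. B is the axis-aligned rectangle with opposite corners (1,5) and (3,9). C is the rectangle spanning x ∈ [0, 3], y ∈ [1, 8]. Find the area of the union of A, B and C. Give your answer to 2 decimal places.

By inclusion–exclusion:
Individual areas: |A| = 15, |B| = 8, |C| = 21.
|A∩B| = 0 (no overlap).
|A∩C| = 0 (no overlap).
|B∩C|: x∈[1,3], y∈[5,8] → 2·3 = 6.
|A∩B∩C| = 0.
|A ∪ B ∪ C| = 44 − 6 + 0 = 38.00.

38.00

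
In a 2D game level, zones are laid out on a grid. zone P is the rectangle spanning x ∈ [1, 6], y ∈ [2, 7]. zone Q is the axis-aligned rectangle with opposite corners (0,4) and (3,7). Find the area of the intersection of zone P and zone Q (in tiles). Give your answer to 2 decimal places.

6.00

|zone P∩zone Q|: x∈[1,3], y∈[4,7] → 2·3 = 6.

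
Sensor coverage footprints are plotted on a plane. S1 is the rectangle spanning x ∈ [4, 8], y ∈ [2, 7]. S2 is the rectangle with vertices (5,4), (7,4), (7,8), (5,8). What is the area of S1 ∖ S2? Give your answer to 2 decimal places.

14.00

|S1∩S2|: x∈[5,7], y∈[4,7] → 2·3 = 6.
|S1| = 20.
|S1 ∖ S2| = |S1| − |S1∩S2| = 20 − 6 = 14.00.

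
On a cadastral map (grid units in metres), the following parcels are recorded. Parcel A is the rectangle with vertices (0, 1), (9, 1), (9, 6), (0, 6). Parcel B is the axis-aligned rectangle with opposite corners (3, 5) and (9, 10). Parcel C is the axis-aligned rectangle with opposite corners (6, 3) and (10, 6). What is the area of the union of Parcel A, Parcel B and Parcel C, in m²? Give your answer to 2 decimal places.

By inclusion–exclusion:
Individual areas: |Parcel A| = 45, |Parcel B| = 30, |Parcel C| = 12.
|Parcel A∩Parcel B|: x∈[3,9], y∈[5,6] → 6·1 = 6.
|Parcel A∩Parcel C|: x∈[6,9], y∈[3,6] → 3·3 = 9.
|Parcel B∩Parcel C|: x∈[6,9], y∈[5,6] → 3·1 = 3.
|Parcel A∩Parcel B∩Parcel C| = 3.
|Parcel A ∪ Parcel B ∪ Parcel C| = 87 − 18 + 3 = 72.00.

72.00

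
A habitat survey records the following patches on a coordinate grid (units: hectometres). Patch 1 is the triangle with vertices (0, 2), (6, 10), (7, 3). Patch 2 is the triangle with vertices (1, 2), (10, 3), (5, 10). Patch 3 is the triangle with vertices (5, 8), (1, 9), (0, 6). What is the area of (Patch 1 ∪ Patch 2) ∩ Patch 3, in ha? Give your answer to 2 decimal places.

The region (Patch 1 ∪ Patch 2) ∩ Patch 3 is the polygon with vertices (4.111,8.222), (5,8), (3.75,7.5).
By the shoelace formula its area is 0.36.

0.36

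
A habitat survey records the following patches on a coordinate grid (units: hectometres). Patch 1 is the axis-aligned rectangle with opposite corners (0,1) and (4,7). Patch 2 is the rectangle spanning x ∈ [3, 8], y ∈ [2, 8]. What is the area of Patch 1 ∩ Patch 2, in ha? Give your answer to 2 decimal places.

5.00

|Patch 1∩Patch 2|: x∈[3,4], y∈[2,7] → 1·5 = 5.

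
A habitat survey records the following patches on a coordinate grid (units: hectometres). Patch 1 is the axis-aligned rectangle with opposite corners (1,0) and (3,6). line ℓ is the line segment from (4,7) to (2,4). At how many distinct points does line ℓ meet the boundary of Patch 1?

The segment meets the boundary at (3,5.5).

1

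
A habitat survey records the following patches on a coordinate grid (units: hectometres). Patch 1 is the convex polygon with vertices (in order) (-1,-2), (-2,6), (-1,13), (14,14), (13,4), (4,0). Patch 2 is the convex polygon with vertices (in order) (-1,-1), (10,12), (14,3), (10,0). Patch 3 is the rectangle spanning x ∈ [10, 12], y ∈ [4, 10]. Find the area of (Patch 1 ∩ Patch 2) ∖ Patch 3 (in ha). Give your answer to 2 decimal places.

|Patch 1 ∩ Patch 2| = 71.8211.
|(Patch 1 ∩ Patch 2) ∩ Patch 3| = 10.6111.
|(Patch 1 ∩ Patch 2) ∖ Patch 3| = 71.8211 − 10.6111 = 61.21.

61.21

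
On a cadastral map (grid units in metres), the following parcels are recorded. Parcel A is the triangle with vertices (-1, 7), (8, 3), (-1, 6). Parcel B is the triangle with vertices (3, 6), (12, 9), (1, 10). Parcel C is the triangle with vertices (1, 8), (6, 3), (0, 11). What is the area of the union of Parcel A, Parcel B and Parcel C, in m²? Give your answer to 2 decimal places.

29.29

By inclusion–exclusion:
Individual areas: |Parcel A| = 4.5, |Parcel B| = 21, |Parcel C| = 5.
|Parcel A∩Parcel B| = 0.
|Parcel A∩Parcel C| = 0.1556.
|Parcel B∩Parcel C| = 1.05.
|Parcel A∩Parcel B∩Parcel C| = 0.
|Parcel A ∪ Parcel B ∪ Parcel C| = 30.5 − 1.2056 + 0 = 29.29.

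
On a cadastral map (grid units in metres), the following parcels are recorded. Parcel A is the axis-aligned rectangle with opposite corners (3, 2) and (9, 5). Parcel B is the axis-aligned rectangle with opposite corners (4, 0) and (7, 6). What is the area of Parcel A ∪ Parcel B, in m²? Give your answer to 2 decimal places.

By inclusion–exclusion:
Individual areas: |Parcel A| = 18, |Parcel B| = 18.
|Parcel A∩Parcel B|: x∈[4,7], y∈[2,5] → 3·3 = 9.
|Parcel A ∪ Parcel B| = 36 − 9 = 27.00.

27.00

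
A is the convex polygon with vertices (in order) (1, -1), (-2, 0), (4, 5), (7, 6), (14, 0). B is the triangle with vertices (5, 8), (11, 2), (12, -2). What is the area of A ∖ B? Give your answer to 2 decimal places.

52.86

|A| = 60.5, |A∩B| = 7.6374.
|A ∖ B| = |A| − |A∩B| = 60.5 − 7.6374 = 52.86.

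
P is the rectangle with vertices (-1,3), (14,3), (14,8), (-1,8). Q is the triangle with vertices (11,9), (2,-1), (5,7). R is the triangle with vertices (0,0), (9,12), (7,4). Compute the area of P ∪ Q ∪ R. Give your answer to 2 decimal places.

By inclusion–exclusion:
Individual areas: |P| = 75, |Q| = 21, |R| = 24.
|P∩Q| = 15.75.
|P∩R| = 15.5.
|Q∩R| = 13.302.
|P∩Q∩R| = 12.1884.
|P ∪ Q ∪ R| = 120 − 44.552 + 12.1884 = 87.64.

87.64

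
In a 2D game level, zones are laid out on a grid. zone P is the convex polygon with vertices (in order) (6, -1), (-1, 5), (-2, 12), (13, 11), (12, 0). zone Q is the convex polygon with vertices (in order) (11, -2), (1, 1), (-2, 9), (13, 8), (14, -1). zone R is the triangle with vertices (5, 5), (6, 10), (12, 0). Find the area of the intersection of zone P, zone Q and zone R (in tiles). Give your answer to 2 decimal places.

The intersection is the polygon with vertices (6.958,8.403), (12,0), (5,5), (5.697,8.487).
By the shoelace formula its area is 19.03.

19.03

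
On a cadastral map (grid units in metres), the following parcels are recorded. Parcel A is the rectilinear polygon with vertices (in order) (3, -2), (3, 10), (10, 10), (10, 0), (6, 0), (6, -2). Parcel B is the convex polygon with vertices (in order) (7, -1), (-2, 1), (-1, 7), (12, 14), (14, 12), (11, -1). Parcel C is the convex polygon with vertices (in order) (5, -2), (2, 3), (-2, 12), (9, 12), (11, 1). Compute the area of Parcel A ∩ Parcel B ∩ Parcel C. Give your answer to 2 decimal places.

68.58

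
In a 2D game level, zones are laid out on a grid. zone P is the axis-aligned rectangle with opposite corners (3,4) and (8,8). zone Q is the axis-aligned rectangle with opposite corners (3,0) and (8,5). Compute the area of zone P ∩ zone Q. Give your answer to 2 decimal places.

|zone P∩zone Q|: x∈[3,8], y∈[4,5] → 5·1 = 5.

5.00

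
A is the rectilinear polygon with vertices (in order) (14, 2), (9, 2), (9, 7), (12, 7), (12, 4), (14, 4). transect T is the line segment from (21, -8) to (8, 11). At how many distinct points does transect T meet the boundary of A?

The segment meets the boundary at (10.737,7), (12,5.154), (12.789,4), (14,2.231).

4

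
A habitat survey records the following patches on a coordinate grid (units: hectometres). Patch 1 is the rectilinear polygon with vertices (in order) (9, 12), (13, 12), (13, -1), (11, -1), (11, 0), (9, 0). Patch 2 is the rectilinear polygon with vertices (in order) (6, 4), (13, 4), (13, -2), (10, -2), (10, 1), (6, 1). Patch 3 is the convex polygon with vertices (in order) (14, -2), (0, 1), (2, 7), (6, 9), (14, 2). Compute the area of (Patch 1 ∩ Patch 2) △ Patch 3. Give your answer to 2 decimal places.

|Patch 1 ∩ Patch 2| = 17.
|(Patch 1 ∩ Patch 2) ∩ Patch 3| = 16.2768.
|(Patch 1 ∩ Patch 2) △ Patch 3| = 17 + 91 − 32.5536 = 75.45.

75.45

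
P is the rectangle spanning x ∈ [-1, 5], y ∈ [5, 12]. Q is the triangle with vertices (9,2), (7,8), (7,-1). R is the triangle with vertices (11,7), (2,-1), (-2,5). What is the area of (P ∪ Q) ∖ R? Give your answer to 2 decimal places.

45.05

|P ∪ Q| = 51.
|(P ∪ Q) ∩ R| = 5.9469.
|(P ∪ Q) ∖ R| = 51 − 5.9469 = 45.05.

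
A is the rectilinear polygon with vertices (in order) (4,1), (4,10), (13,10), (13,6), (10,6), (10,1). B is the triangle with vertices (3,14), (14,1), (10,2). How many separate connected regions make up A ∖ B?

2

A ∖ B splits into 2 disjoint pieces (area 35.3333, area 19.7238).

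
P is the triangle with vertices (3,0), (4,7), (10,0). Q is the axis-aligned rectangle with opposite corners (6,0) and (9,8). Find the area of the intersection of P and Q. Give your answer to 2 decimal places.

The intersection is the polygon with vertices (9,1.167), (9,0), (6,0), (6,4.667).
By the shoelace formula its area is 8.75.

8.75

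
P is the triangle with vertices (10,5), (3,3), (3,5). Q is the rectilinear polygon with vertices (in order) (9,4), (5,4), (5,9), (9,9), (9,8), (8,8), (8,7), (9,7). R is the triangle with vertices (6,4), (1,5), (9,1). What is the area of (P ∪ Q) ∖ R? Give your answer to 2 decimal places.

20.91

|P ∪ Q| = 22.8929.
|(P ∪ Q) ∩ R| = 1.9859.
|(P ∪ Q) ∖ R| = 22.8929 − 1.9859 = 20.91.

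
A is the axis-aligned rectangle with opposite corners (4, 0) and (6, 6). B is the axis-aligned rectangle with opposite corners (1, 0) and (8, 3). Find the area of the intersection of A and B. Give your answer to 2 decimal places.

|A∩B|: x∈[4,6], y∈[0,3] → 2·3 = 6.

6.00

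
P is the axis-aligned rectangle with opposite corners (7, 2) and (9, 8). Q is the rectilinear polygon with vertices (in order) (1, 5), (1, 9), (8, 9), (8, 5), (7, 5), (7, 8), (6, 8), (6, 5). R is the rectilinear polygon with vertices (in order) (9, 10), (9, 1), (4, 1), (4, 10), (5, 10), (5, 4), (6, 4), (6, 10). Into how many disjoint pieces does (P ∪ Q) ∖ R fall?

2

(P ∪ Q) ∖ R splits into 2 disjoint pieces (area 4, area 12).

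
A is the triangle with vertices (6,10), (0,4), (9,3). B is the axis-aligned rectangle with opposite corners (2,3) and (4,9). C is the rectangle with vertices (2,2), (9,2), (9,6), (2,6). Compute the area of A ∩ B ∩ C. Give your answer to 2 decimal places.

The intersection is the polygon with vertices (4,3.556), (2,3.778), (2,6), (4,6).
By the shoelace formula its area is 4.67.

4.67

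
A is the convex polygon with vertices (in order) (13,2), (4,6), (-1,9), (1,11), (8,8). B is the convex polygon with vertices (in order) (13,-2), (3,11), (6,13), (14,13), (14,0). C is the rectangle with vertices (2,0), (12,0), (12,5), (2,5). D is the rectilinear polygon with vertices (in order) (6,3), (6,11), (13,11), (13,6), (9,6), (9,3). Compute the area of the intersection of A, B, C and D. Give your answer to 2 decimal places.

1.05

The intersection is the polygon with vertices (9,5), (9,3.778), (8.325,4.078), (7.615,5).
By the shoelace formula its area is 1.05.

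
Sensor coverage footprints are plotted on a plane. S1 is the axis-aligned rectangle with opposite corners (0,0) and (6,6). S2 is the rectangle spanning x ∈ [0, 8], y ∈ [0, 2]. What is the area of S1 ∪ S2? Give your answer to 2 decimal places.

By inclusion–exclusion:
Individual areas: |S1| = 36, |S2| = 16.
|S1∩S2|: x∈[0,6], y∈[0,2] → 6·2 = 12.
|S1 ∪ S2| = 52 − 12 = 40.00.

40.00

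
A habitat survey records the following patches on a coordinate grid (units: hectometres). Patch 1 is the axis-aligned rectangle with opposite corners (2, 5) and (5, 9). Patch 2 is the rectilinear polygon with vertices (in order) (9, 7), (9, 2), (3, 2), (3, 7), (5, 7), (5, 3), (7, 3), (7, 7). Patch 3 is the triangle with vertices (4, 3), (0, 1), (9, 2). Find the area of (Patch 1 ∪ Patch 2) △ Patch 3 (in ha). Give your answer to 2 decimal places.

|Patch 1 ∪ Patch 2| = 30.
|(Patch 1 ∪ Patch 2) ∩ Patch 3| = 3.25.
|(Patch 1 ∪ Patch 2) △ Patch 3| = 30 + 7 − 6.5 = 30.50.

30.50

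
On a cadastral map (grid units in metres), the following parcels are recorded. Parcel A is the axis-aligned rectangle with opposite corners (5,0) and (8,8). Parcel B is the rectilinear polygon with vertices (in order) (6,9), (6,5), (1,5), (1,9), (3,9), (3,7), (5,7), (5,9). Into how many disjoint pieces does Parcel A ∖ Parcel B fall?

Parcel A ∖ Parcel B is a single connected region.

1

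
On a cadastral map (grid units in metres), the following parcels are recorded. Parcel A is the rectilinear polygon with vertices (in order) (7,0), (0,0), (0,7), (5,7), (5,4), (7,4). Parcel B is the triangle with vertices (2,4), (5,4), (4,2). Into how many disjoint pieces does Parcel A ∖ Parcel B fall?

1

Parcel A ∖ Parcel B is a single connected region.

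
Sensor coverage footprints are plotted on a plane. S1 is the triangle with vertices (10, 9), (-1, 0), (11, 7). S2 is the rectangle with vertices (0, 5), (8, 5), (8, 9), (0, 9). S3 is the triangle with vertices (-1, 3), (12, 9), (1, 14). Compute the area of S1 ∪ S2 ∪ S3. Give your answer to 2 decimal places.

81.38

By inclusion–exclusion:
Individual areas: |S1| = 15.5, |S2| = 32, |S3| = 65.5.
|S1∩S2| = 3.3606.
|S1∩S3| = 1.3676.
|S2∩S3| = 26.9516.
|S1∩S2∩S3| = 0.0617.
|S1 ∪ S2 ∪ S3| = 113 − 31.6798 + 0.0617 = 81.38.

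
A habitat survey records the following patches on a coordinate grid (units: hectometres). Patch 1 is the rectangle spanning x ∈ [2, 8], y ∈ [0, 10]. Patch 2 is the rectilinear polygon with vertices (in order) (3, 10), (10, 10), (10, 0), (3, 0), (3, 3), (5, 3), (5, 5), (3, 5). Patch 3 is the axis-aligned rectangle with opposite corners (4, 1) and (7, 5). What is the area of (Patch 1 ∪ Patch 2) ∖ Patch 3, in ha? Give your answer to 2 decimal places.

68.00

|Patch 1 ∪ Patch 2| = 80.
|(Patch 1 ∪ Patch 2) ∩ Patch 3| = 12.
|(Patch 1 ∪ Patch 2) ∖ Patch 3| = 80 − 12 = 68.00.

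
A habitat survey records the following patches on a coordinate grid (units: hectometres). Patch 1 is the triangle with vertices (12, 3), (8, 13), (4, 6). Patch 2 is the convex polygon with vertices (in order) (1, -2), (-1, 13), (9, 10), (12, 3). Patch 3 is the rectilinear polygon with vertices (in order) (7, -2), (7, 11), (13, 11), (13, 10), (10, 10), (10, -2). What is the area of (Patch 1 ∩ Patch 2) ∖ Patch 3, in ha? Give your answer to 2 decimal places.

13.38

|Patch 1 ∩ Patch 2| = 29.872.
|(Patch 1 ∩ Patch 2) ∩ Patch 3| = 16.4958.
|(Patch 1 ∩ Patch 2) ∖ Patch 3| = 29.872 − 16.4958 = 13.38.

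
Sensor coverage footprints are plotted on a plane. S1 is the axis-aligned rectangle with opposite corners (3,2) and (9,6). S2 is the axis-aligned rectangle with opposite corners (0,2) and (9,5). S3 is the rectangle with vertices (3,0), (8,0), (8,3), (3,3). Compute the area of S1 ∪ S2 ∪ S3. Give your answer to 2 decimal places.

By inclusion–exclusion:
Individual areas: |S1| = 24, |S2| = 27, |S3| = 15.
|S1∩S2|: x∈[3,9], y∈[2,5] → 6·3 = 18.
|S1∩S3|: x∈[3,8], y∈[2,3] → 5·1 = 5.
|S2∩S3|: x∈[3,8], y∈[2,3] → 5·1 = 5.
|S1∩S2∩S3| = 5.
|S1 ∪ S2 ∪ S3| = 66 − 28 + 5 = 43.00.

43.00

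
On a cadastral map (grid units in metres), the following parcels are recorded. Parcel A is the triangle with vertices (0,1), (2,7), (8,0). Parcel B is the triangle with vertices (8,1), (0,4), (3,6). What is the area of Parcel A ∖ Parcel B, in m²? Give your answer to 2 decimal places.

|Parcel A| = 25, |Parcel A∩Parcel B| = 9.6121.
|Parcel A ∖ Parcel B| = |Parcel A| − |Parcel A∩Parcel B| = 25 − 9.6121 = 15.39.

15.39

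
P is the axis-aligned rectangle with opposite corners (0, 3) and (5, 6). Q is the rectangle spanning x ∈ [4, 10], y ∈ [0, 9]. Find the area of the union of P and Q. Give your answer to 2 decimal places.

66.00

By inclusion–exclusion:
Individual areas: |P| = 15, |Q| = 54.
|P∩Q|: x∈[4,5], y∈[3,6] → 1·3 = 3.
|P ∪ Q| = 69 − 3 = 66.00.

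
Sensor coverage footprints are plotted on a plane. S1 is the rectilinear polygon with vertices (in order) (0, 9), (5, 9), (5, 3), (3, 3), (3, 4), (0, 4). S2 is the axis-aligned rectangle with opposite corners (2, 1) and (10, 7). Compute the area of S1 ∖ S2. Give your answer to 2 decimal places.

|S1| = 27, |S1∩S2| = 11.
|S1 ∖ S2| = |S1| − |S1∩S2| = 27 − 11 = 16.00.

16.00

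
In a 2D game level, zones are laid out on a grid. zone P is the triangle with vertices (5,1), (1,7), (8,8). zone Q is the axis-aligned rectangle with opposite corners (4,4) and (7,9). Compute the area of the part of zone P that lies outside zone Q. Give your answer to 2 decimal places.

|zone P| = 23, |zone P∩zone Q| = 10.3333.
|zone P ∖ zone Q| = |zone P| − |zone P∩zone Q| = 23 − 10.3333 = 12.67.

12.67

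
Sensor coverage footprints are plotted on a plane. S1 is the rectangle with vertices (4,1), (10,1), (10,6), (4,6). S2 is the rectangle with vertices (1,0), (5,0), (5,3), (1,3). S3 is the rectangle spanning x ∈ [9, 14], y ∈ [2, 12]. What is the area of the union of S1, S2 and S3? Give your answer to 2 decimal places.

By inclusion–exclusion:
Individual areas: |S1| = 30, |S2| = 12, |S3| = 50.
|S1∩S2|: x∈[4,5], y∈[1,3] → 1·2 = 2.
|S1∩S3|: x∈[9,10], y∈[2,6] → 1·4 = 4.
|S2∩S3| = 0 (no overlap).
|S1∩S2∩S3| = 0.
|S1 ∪ S2 ∪ S3| = 92 − 6 + 0 = 86.00.

86.00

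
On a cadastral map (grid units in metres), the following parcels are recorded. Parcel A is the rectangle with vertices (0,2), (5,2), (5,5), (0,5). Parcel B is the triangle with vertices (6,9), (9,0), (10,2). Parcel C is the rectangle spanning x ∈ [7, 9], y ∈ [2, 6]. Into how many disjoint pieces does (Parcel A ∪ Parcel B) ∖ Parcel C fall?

(Parcel A ∪ Parcel B) ∖ Parcel C splits into 3 disjoint pieces (area 15, area 1.0714, area 2.5417).

3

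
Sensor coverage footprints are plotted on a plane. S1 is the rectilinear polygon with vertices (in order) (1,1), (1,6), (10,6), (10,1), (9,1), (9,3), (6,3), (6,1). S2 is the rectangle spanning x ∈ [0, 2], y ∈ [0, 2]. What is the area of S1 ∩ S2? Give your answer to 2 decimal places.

The intersection is the polygon with vertices (1,2), (2,2), (2,1), (1,1).
By the shoelace formula its area is 1.00.

1.00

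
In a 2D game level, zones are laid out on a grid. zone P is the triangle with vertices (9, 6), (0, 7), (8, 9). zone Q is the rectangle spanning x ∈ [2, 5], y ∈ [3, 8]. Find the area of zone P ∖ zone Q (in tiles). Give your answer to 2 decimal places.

|zone P| = 13, |zone P∩zone Q| = 3.6667.
|zone P ∖ zone Q| = |zone P| − |zone P∩zone Q| = 13 − 3.6667 = 9.33.

9.33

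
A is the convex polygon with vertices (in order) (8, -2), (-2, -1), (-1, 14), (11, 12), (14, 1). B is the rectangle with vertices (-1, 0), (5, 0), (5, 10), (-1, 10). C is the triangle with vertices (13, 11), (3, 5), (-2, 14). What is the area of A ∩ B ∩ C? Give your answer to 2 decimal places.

The intersection is the polygon with vertices (5,10), (5,6.2), (3,5), (0.222,10).
By the shoelace formula its area is 15.74.

15.74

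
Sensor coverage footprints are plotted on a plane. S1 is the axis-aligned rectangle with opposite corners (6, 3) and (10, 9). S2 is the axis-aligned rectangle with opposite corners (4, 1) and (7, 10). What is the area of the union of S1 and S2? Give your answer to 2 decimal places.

45.00

By inclusion–exclusion:
Individual areas: |S1| = 24, |S2| = 27.
|S1∩S2|: x∈[6,7], y∈[3,9] → 1·6 = 6.
|S1 ∪ S2| = 51 − 6 = 45.00.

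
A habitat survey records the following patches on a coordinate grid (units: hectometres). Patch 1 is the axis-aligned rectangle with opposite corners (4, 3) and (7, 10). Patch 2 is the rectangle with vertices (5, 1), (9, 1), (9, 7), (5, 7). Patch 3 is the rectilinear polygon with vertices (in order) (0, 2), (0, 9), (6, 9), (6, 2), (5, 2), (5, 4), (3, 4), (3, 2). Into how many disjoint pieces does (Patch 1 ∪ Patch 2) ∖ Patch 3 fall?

2

(Patch 1 ∪ Patch 2) ∖ Patch 3 splits into 2 disjoint pieces (area 1, area 24).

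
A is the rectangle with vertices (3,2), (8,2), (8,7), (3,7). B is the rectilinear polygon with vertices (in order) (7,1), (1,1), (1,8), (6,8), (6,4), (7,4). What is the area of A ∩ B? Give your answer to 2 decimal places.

The intersection is the polygon with vertices (3,2), (3,7), (6,7), (6,4), (7,4), (7,2).
By the shoelace formula its area is 17.00.

17.00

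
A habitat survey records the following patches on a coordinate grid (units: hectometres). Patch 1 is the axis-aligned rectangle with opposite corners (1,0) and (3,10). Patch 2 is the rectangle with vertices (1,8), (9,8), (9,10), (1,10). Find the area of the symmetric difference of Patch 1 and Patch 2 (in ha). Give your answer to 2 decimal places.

|Patch 1∩Patch 2|: x∈[1,3], y∈[8,10] → 2·2 = 4.
|Patch 1 △ Patch 2| = |Patch 1| + |Patch 2| − 2·|Patch 1∩Patch 2| = 20 + 16 − 8 = 28.00.

28.00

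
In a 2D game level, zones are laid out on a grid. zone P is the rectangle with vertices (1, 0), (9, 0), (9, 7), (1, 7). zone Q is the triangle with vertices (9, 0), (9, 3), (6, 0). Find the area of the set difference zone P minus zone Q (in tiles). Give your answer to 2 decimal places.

|zone P| = 56, |zone P∩zone Q| = 4.5.
|zone P ∖ zone Q| = |zone P| − |zone P∩zone Q| = 56 − 4.5 = 51.50.

51.50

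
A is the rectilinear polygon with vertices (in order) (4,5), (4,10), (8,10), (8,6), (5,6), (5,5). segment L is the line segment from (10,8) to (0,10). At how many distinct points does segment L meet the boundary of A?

2

The segment meets the boundary at (4,9.2), (8,8.4).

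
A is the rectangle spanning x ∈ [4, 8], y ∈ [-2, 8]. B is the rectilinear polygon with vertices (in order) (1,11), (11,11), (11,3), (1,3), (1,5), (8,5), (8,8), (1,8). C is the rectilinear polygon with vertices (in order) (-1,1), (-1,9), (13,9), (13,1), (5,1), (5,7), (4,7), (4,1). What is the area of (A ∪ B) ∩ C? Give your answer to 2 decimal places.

|A ∪ B| = 91.
|(A ∪ B) ∩ C| = 53.00.

53.00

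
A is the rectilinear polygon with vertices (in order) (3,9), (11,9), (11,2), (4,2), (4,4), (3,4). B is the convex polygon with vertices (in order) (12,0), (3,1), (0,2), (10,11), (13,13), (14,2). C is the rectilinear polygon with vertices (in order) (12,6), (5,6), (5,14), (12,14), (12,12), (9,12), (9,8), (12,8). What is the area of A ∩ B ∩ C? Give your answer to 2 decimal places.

12.53

The intersection is the polygon with vertices (11,6), (5,6), (5,6.5), (7.778,9), (9,9), (9,8), (11,8).
By the shoelace formula its area is 12.53.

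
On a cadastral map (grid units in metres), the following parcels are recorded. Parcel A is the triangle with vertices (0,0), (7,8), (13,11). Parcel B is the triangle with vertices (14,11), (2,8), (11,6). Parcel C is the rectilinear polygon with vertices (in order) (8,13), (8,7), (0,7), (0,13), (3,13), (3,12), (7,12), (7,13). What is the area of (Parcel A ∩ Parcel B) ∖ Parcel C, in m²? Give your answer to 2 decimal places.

4.50

|Parcel A ∩ Parcel B| = 6.1738.
|(Parcel A ∩ Parcel B) ∩ Parcel C| = 1.6744.
|(Parcel A ∩ Parcel B) ∖ Parcel C| = 6.1738 − 1.6744 = 4.50.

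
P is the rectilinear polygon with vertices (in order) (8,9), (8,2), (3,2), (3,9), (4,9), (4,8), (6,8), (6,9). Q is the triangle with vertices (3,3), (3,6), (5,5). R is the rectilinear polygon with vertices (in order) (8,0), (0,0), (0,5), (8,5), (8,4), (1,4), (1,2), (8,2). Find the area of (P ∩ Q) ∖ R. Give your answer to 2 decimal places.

1.50

|P ∩ Q| = 3.
|(P ∩ Q) ∩ R| = 1.5.
|(P ∩ Q) ∖ R| = 3 − 1.5 = 1.50.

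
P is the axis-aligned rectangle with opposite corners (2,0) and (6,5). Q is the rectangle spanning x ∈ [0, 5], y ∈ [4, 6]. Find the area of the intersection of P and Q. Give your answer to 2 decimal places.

3.00

|P∩Q|: x∈[2,5], y∈[4,5] → 3·1 = 3.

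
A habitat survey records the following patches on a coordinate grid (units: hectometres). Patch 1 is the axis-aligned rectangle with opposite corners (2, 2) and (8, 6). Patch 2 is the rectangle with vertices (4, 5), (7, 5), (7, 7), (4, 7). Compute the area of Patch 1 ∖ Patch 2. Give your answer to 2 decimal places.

|Patch 1∩Patch 2|: x∈[4,7], y∈[5,6] → 3·1 = 3.
|Patch 1| = 24.
|Patch 1 ∖ Patch 2| = |Patch 1| − |Patch 1∩Patch 2| = 24 − 3 = 21.00.

21.00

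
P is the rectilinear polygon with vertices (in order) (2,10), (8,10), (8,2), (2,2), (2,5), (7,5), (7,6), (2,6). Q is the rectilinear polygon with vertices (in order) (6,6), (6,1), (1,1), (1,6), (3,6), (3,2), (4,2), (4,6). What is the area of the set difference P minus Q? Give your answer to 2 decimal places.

34.00

|P| = 43, |P∩Q| = 9.
|P ∖ Q| = |P| − |P∩Q| = 43 − 9 = 34.00.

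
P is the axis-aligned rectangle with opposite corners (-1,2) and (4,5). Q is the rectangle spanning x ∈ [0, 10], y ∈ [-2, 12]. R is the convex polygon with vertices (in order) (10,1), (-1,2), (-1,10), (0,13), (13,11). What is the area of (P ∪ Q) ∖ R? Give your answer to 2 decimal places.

|P ∪ Q| = 143.
|(P ∪ Q) ∩ R| = 107.5122.
|(P ∪ Q) ∖ R| = 143 − 107.5122 = 35.49.

35.49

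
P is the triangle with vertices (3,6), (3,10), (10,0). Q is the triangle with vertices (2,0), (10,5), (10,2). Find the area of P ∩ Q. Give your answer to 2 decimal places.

The intersection is the polygon with vertices (8.809,1.702), (8.194,1.548), (6.627,2.892), (7.565,3.478).
By the shoelace formula its area is 1.73.

1.73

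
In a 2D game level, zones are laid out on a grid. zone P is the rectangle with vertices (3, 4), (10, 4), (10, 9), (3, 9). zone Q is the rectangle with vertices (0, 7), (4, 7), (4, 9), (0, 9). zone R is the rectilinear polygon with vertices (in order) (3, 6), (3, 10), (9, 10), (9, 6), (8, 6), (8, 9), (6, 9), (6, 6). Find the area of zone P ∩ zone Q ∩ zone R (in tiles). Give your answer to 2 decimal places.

2.00

The intersection is the polygon with vertices (4,7), (3,7), (3,9), (4,9).
By the shoelace formula its area is 2.00.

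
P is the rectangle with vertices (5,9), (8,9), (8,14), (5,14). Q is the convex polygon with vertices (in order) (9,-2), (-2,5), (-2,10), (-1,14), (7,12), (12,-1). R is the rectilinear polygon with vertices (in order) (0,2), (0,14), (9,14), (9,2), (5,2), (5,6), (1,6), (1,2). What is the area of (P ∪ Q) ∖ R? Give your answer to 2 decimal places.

57.98

|P ∪ Q| = 138.3.
|(P ∪ Q) ∩ R| = 80.3159.
|(P ∪ Q) ∖ R| = 138.3 − 80.3159 = 57.98.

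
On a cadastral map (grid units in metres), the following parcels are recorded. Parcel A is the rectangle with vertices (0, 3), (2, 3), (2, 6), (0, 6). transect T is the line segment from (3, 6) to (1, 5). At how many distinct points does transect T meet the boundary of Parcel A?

The segment meets the boundary at (2,5.5).

1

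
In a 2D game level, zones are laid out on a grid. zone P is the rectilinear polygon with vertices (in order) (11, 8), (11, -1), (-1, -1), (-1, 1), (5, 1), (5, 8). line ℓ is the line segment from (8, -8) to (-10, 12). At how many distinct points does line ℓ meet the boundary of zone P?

The segment meets the boundary at (-0.1,1), (1.7,-1).

2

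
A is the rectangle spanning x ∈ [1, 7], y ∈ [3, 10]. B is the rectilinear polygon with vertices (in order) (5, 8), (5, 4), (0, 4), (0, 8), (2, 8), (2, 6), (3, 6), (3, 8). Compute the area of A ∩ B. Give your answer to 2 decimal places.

14.00

The intersection is the polygon with vertices (1,8), (2,8), (2,6), (3,6), (3,8), (5,8), (5,4), (1,4).
By the shoelace formula its area is 14.00.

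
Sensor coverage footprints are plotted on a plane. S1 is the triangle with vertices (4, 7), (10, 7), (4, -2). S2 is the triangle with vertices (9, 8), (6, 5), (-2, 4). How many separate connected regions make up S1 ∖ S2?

2

S1 ∖ S2 splits into 2 disjoint pieces (area 0.9205, area 20.75).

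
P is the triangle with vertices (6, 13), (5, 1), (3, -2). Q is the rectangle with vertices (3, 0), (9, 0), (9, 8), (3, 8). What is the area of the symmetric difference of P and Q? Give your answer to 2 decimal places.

42.28

|P| = 10.5, |Q| = 48, |P∩Q| = 8.1083.
|P △ Q| = |P| + |Q| − 2·|P∩Q| = 10.5 + 48 − 16.2167 = 42.28.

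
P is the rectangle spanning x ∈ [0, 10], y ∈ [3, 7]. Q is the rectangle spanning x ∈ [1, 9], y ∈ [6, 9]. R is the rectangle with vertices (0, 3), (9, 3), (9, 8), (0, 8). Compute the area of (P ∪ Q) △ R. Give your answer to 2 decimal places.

13.00

|P ∪ Q| = 56.
|(P ∪ Q) ∩ R| = 44.
|(P ∪ Q) △ R| = 56 + 45 − 88 = 13.00.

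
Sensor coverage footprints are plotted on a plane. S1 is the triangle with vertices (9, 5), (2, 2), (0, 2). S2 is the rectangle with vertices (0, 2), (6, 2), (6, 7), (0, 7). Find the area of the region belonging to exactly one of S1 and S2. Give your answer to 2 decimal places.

|S1| = 3, |S2| = 30, |S1∩S2| = 2.5714.
|S1 △ S2| = |S1| + |S2| − 2·|S1∩S2| = 3 + 30 − 5.1429 = 27.86.

27.86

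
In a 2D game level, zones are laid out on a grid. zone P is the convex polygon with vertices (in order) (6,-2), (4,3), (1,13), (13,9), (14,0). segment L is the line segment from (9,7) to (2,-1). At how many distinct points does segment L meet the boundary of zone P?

The segment meets the boundary at (4.471,1.824).

1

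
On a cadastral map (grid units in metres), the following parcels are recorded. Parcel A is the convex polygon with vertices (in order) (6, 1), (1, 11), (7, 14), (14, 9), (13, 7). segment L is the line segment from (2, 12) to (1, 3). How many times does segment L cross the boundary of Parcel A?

2

The segment meets the boundary at (1.727,9.545), (1.941,11.471).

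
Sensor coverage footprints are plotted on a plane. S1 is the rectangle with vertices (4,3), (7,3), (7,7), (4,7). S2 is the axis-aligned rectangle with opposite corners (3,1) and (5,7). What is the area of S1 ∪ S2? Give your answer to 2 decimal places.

20.00

By inclusion–exclusion:
Individual areas: |S1| = 12, |S2| = 12.
|S1∩S2|: x∈[4,5], y∈[3,7] → 1·4 = 4.
|S1 ∪ S2| = 24 − 4 = 20.00.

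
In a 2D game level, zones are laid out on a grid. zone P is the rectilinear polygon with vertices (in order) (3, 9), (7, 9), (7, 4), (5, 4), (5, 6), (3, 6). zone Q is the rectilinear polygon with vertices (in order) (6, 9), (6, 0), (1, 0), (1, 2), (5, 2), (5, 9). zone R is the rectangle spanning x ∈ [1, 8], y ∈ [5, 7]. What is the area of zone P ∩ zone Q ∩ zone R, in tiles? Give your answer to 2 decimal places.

2.00

The intersection is the polygon with vertices (6,5), (5,5), (5,6), (5,7), (6,7).
By the shoelace formula its area is 2.00.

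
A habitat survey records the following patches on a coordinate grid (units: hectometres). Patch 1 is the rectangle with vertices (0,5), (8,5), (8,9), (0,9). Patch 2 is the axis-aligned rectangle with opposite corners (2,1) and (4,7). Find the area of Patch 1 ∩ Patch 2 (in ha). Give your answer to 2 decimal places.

|Patch 1∩Patch 2|: x∈[2,4], y∈[5,7] → 2·2 = 4.

4.00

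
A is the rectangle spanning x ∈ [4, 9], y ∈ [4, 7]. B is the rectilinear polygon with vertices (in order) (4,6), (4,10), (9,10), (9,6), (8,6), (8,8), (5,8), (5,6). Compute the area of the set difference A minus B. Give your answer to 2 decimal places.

|A| = 15, |A∩B| = 2.
|A ∖ B| = |A| − |A∩B| = 15 − 2 = 13.00.

13.00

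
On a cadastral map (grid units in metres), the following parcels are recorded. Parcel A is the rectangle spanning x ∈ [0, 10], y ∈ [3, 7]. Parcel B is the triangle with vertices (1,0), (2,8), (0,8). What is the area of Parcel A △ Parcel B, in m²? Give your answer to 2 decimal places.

|Parcel A| = 40, |Parcel B| = 8, |Parcel A∩Parcel B| = 5.
|Parcel A △ Parcel B| = |Parcel A| + |Parcel B| − 2·|Parcel A∩Parcel B| = 40 + 8 − 10 = 38.00.

38.00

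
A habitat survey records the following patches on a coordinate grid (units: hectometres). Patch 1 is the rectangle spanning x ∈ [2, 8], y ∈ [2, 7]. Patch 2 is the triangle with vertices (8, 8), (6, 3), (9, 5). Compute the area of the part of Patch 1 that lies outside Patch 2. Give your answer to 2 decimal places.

26.53

|Patch 1| = 30, |Patch 1∩Patch 2| = 3.4667.
|Patch 1 ∖ Patch 2| = |Patch 1| − |Patch 1∩Patch 2| = 30 − 3.4667 = 26.53.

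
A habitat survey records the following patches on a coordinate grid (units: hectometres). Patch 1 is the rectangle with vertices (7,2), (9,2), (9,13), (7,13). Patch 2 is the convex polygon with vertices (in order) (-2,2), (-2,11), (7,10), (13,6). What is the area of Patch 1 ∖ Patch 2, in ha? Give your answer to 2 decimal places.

|Patch 1| = 22, |Patch 1∩Patch 2| = 9.3333.
|Patch 1 ∖ Patch 2| = |Patch 1| − |Patch 1∩Patch 2| = 22 − 9.3333 = 12.67.

12.67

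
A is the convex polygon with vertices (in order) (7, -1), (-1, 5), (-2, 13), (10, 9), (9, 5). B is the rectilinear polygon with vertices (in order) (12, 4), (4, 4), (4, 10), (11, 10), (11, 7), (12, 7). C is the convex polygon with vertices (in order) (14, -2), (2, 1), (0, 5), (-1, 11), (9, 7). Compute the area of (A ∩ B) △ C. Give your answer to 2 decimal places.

|A ∩ B| = 31.3333.
|(A ∩ B) ∩ C| = 20.1782.
|(A ∩ B) △ C| = 31.3333 + 94.5 − 40.3563 = 85.48.

85.48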